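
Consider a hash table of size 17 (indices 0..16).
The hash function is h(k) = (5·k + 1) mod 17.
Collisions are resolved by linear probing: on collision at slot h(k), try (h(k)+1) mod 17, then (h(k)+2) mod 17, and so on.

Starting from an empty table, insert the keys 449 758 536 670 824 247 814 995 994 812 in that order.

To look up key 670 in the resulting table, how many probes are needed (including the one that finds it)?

449: h=2 → slot 2
758: h=0 → slot 0
536: h=12 → slot 12
670: h=2, probe 2,3 → slot 3
824: h=7 → slot 7
247: h=12, probe 12,13 → slot 13
814: h=8 → slot 8
995: h=12, probe 12,13,14 → slot 14
994: h=7, probe 7,8,9 → slot 9
812: h=15 → slot 15
Table: [758, —, 449, 670, —, —, —, 824, 814, 994, —, —, 536, 247, 995, 812, —]
Lookup 670: h=2, probe 2,3 → found at 3.

2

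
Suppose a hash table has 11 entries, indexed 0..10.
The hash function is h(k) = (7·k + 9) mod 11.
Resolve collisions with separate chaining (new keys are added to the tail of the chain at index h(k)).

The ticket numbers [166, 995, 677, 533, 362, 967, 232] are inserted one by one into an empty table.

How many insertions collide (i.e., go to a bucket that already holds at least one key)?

3

166 → bucket 5
995 → bucket 0
677 → bucket 7
533 → bucket 0 (collision)
362 → bucket 2
967 → bucket 2 (collision)
232 → bucket 5 (collision)
Final buckets:
0: 995 -> 533
1: ∅
2: 362 -> 967
3: ∅
4: ∅
5: 166 -> 232
6: ∅
7: 677
8: ∅
9: ∅
10: ∅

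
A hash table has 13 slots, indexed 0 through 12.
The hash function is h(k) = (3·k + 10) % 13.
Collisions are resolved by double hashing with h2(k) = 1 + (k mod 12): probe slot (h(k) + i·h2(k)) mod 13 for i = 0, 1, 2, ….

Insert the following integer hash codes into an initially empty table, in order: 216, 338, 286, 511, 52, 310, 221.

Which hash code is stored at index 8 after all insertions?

216: h=8 -> slot 8
338: h=10 -> slot 10
286: h=10, h2=11, probe 10,8,6 -> slot 6
511: h=9 -> slot 9
52: h=10, h2=5, probe 10,2 -> slot 2
310: h=4 -> slot 4
221: h=10, h2=6, probe 10,3 -> slot 3
Table: [_, _, 52, 221, 310, _, 286, _, 216, 511, 338, _, _]

216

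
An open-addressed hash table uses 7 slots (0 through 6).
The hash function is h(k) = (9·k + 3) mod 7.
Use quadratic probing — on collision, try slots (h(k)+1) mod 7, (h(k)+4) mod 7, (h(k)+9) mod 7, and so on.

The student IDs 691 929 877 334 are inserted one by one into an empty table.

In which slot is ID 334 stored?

3

Insert 691: h=6, slot 6 empty -> index 6.
Insert 929: h=6, slot 6 occupied -> index 0.
Insert 877: h=0, slot 0 occupied -> index 1.
Insert 334: h=6, slots 6,0 occupied -> index 3.
Table: [929, 877, _, 334, _, _, 691]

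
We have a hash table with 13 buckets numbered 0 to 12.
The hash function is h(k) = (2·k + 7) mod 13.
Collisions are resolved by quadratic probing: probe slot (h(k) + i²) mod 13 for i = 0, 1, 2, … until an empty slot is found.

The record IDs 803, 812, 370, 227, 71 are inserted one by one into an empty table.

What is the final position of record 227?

10

803 hashes to 1; slot 1 is free => place at 1.
812 hashes to 6; slot 6 is free => place at 6.
370 hashes to 6; 6 taken => place at 7.
227 hashes to 6; 6,7 taken => place at 10.
71 hashes to 6; 6,7,10 taken => place at 2.
Table: [—, 803, 71, —, —, —, 812, 370, —, —, 227, —, —]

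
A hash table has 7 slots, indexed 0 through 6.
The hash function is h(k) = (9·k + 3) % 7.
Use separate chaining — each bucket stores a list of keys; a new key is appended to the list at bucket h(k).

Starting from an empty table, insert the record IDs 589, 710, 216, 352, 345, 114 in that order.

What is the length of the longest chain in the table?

Insert 589: h=5, bucket 5 empty → new chain.
Insert 710: h=2, bucket 2 empty → new chain.
Insert 216: h=1, bucket 1 empty → new chain.
Insert 352: h=0, bucket 0 empty → new chain.
Insert 345: h=0, bucket 0 nonempty → append to chain.
Insert 114: h=0, bucket 0 nonempty → append to chain.
Final buckets:
0: 352 -> 345 -> 114
1: 216
2: 710
3: -
4: -
5: 589
6: -

3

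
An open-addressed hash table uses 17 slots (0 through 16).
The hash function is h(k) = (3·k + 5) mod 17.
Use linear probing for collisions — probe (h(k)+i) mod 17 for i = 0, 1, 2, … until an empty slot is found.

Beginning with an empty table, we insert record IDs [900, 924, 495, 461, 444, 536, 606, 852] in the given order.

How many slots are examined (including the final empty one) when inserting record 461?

2

900: h=2 → slot 2
924: h=6 → slot 6
495: h=11 → slot 11
461: h=11, probe 11,12 → slot 12
444: h=11, probe 11,12,13 → slot 13
536: h=15 → slot 15
606: h=4 → slot 4
852: h=11, probe 11,12,13,14 → slot 14
Table: [_, _, 900, _, 606, _, 924, _, _, _, _, 495, 461, 444, 852, 536, _]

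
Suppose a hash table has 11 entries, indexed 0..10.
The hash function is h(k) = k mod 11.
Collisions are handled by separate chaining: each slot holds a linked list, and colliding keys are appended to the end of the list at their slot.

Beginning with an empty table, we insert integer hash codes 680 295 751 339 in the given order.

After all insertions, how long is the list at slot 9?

Insert 680: h=9, bucket 9 empty -> new chain.
Insert 295: h=9, bucket 9 nonempty -> append to chain.
Insert 751: h=3, bucket 3 empty -> new chain.
Insert 339: h=9, bucket 9 nonempty -> append to chain.
Final buckets:
0: _
1: _
2: _
3: 751
4: _
5: _
6: _
7: _
8: _
9: 680 -> 295 -> 339
10: _

3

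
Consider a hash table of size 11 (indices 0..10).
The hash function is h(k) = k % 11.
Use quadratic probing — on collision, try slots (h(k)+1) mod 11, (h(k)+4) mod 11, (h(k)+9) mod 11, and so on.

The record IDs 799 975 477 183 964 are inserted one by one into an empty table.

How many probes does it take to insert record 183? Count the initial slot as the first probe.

799 hashes to 7; slot 7 is free → place at 7.
975 hashes to 7; 7 taken → place at 8.
477 hashes to 4; slot 4 is free → place at 4.
183 hashes to 7; 7,8 taken → place at 0.
964 hashes to 7; 7,8,0 taken → place at 5.
Table: [183, —, —, —, 477, 964, —, 799, 975, —, —]

3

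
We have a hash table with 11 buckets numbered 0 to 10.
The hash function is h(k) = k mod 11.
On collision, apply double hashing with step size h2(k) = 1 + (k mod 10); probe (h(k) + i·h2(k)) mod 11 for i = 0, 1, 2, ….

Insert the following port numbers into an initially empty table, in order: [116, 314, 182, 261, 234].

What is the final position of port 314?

0

Insert 116: h=6, slot 6 empty -> index 6.
Insert 314: h=6, h2=5, slot 6 occupied -> index 0.
Insert 182: h=6, h2=3, slot 6 occupied -> index 9.
Insert 261: h=8, slot 8 empty -> index 8.
Insert 234: h=3, slot 3 empty -> index 3.
Table: [314, ., ., 234, ., ., 116, ., 261, 182, .]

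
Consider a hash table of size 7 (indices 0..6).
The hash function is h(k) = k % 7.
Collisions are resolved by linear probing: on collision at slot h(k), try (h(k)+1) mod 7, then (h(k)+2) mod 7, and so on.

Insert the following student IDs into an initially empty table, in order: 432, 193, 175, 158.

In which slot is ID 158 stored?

432: h=5 => slot 5
193: h=4 => slot 4
175: h=0 => slot 0
158: h=4, probe 4,5,6 => slot 6
Table: [175, —, —, —, 193, 432, 158]

6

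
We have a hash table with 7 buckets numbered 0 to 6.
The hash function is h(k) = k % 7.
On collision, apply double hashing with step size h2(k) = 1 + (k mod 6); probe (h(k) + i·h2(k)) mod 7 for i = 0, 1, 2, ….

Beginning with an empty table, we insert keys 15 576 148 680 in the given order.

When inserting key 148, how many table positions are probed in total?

2

15: h=1 => slot 1
576: h=2 => slot 2
148: h=1, h2=5, probe 1,6 => slot 6
680: h=1, h2=3, probe 1,4 => slot 4
Table: [., 15, 576, ., 680, ., 148]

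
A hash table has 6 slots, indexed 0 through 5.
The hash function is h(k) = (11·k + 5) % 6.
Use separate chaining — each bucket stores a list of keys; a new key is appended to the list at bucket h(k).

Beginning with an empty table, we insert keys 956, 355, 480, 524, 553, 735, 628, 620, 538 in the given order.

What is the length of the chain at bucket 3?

3

Insert 956: h=3, bucket 3 empty → new chain.
Insert 355: h=4, bucket 4 empty → new chain.
Insert 480: h=5, bucket 5 empty → new chain.
Insert 524: h=3, bucket 3 nonempty → append to chain.
Insert 553: h=4, bucket 4 nonempty → append to chain.
Insert 735: h=2, bucket 2 empty → new chain.
Insert 628: h=1, bucket 1 empty → new chain.
Insert 620: h=3, bucket 3 nonempty → append to chain.
Insert 538: h=1, bucket 1 nonempty → append to chain.
Final buckets:
0: _
1: 628 -> 538
2: 735
3: 956 -> 524 -> 620
4: 355 -> 553
5: 480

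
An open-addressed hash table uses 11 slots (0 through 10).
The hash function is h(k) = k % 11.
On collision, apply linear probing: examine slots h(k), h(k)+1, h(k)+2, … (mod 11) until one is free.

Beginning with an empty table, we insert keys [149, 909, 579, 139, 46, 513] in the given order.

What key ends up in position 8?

579

149: h=6 -> slot 6
909: h=7 -> slot 7
579: h=7, probe 7,8 -> slot 8
139: h=7, probe 7,8,9 -> slot 9
46: h=2 -> slot 2
513: h=7, probe 7,8,9,10 -> slot 10
Table: [-, -, 46, -, -, -, 149, 909, 579, 139, 513]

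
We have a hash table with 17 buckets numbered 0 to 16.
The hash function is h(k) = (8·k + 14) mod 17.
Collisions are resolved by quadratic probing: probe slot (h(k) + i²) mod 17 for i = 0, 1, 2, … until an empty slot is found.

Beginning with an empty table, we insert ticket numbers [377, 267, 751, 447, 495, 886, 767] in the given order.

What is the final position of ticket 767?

377: h=4 → slot 4
267: h=8 → slot 8
751: h=4, probe 4,5 → slot 5
447: h=3 → slot 3
495: h=13 → slot 13
886: h=13, probe 13,14 → slot 14
767: h=13, probe 13,14,0 → slot 0
Table: [767, ., ., 447, 377, 751, ., ., 267, ., ., ., ., 495, 886, ., .]

0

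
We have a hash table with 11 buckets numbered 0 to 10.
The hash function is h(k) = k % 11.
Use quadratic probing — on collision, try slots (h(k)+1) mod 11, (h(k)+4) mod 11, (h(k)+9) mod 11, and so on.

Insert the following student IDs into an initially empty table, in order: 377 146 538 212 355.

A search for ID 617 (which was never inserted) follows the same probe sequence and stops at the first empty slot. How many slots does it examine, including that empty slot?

2

377: h=3 → slot 3
146: h=3, probe 3,4 → slot 4
538: h=10 → slot 10
212: h=3, probe 3,4,7 → slot 7
355: h=3, probe 3,4,7,1 → slot 1
Table: [—, 355, —, 377, 146, —, —, 212, —, —, 538]
Lookup 617: h=1, probe 1,2 → slot 2 empty, not found.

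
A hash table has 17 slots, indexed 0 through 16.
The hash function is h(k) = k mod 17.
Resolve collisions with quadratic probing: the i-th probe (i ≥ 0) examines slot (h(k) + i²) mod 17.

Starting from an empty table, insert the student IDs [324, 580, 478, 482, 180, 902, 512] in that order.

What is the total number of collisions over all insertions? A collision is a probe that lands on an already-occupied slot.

6

Insert 324: h=1, slot 1 empty -> index 1.
Insert 580: h=2, slot 2 empty -> index 2.
Insert 478: h=2, slot 2 occupied -> index 3.
Insert 482: h=6, slot 6 empty -> index 6.
Insert 180: h=10, slot 10 empty -> index 10.
Insert 902: h=1, slots 1,2 occupied -> index 5.
Insert 512: h=2, slots 2,3,6 occupied -> index 11.
Table: [-, 324, 580, 478, -, 902, 482, -, -, -, 180, 512, -, -, -, -, -]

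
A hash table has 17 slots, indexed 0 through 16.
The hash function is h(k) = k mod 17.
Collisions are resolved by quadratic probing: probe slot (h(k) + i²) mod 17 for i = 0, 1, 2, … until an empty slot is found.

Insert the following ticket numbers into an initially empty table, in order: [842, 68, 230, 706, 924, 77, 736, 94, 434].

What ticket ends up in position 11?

434

842: h=9 -> slot 9
68: h=0 -> slot 0
230: h=9, probe 9,10 -> slot 10
706: h=9, probe 9,10,13 -> slot 13
924: h=6 -> slot 6
77: h=9, probe 9,10,13,1 -> slot 1
736: h=5 -> slot 5
94: h=9, probe 9,10,13,1,8 -> slot 8
434: h=9, probe 9,10,13,1,8,0,11 -> slot 11
Table: [68, 77, _, _, _, 736, 924, _, 94, 842, 230, 434, _, 706, _, _, _]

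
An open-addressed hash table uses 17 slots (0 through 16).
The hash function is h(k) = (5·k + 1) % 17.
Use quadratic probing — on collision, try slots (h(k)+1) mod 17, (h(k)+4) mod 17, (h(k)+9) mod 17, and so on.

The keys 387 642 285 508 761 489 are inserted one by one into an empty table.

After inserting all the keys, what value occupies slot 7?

761

387: h=15 -> slot 15
642: h=15, probe 15,16 -> slot 16
285: h=15, probe 15,16,2 -> slot 2
508: h=8 -> slot 8
761: h=15, probe 15,16,2,7 -> slot 7
489: h=15, probe 15,16,2,7,14 -> slot 14
Table: [∅, ∅, 285, ∅, ∅, ∅, ∅, 761, 508, ∅, ∅, ∅, ∅, ∅, 489, 387, 642]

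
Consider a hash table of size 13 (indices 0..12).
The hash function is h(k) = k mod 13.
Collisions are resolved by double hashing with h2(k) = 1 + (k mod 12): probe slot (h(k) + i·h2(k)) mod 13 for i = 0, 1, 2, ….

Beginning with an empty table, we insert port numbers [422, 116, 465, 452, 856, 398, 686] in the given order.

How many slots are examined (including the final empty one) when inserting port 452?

3

422 hashes to 6; slot 6 is free -> place at 6.
116 hashes to 12; slot 12 is free -> place at 12.
465 hashes to 10; slot 10 is free -> place at 10.
452 hashes to 10, h2=9; 10,6 taken -> place at 2.
856 hashes to 11; slot 11 is free -> place at 11.
398 hashes to 8; slot 8 is free -> place at 8.
686 hashes to 10, h2=3; 10 taken -> place at 0.
Table: [686, -, 452, -, -, -, 422, -, 398, -, 465, 856, 116]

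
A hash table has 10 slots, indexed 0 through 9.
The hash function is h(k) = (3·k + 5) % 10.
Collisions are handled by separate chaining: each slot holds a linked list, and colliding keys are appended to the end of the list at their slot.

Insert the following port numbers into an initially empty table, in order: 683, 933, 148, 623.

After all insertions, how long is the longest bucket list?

683 -> bucket 4
933 -> bucket 4 (collision)
148 -> bucket 9
623 -> bucket 4 (collision)
Final buckets:
0: -
1: -
2: -
3: -
4: 683 -> 933 -> 623
5: -
6: -
7: -
8: -
9: 148

3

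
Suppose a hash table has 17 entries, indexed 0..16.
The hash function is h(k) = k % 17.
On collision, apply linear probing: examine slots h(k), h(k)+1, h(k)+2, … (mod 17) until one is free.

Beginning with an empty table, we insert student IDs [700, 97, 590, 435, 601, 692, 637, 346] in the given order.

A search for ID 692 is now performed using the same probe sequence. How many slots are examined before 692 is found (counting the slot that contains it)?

700: h=3 → slot 3
97: h=12 → slot 12
590: h=12, probe 12,13 → slot 13
435: h=10 → slot 10
601: h=6 → slot 6
692: h=12, probe 12,13,14 → slot 14
637: h=8 → slot 8
346: h=6, probe 6,7 → slot 7
Table: [-, -, -, 700, -, -, 601, 346, 637, -, 435, -, 97, 590, 692, -, -]
Lookup 692: h=12, probe 12,13,14 → found at 14.

3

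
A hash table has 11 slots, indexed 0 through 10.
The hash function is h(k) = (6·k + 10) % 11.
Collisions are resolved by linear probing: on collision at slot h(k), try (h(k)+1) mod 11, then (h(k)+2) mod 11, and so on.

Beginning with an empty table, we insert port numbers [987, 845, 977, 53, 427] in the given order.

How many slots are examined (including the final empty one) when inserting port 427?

987 hashes to 3; slot 3 is free -> place at 3.
845 hashes to 9; slot 9 is free -> place at 9.
977 hashes to 9; 9 taken -> place at 10.
53 hashes to 9; 9,10 taken -> place at 0.
427 hashes to 9; 9,10,0 taken -> place at 1.
Table: [53, 427, ∅, 987, ∅, ∅, ∅, ∅, ∅, 845, 977]

4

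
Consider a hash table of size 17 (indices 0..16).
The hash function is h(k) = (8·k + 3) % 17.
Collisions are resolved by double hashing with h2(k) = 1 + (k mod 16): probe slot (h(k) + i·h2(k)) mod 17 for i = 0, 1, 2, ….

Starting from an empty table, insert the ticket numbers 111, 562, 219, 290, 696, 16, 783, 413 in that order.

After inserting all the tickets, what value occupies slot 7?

111

111 hashes to 7; slot 7 is free -> place at 7.
562 hashes to 11; slot 11 is free -> place at 11.
219 hashes to 4; slot 4 is free -> place at 4.
290 hashes to 11, h2=3; 11 taken -> place at 14.
696 hashes to 12; slot 12 is free -> place at 12.
16 hashes to 12, h2=1; 12 taken -> place at 13.
783 hashes to 11, h2=16; 11 taken -> place at 10.
413 hashes to 9; slot 9 is free -> place at 9.
Table: [∅, ∅, ∅, ∅, 219, ∅, ∅, 111, ∅, 413, 783, 562, 696, 16, 290, ∅, ∅]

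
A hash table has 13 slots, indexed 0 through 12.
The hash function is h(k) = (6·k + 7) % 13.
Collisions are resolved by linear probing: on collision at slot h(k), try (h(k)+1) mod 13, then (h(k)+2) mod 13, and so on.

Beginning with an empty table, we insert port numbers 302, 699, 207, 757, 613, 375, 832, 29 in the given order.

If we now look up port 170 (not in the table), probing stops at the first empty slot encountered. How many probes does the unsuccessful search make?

302 hashes to 12; slot 12 is free => place at 12.
699 hashes to 2; slot 2 is free => place at 2.
207 hashes to 1; slot 1 is free => place at 1.
757 hashes to 12; 12 taken => place at 0.
613 hashes to 6; slot 6 is free => place at 6.
375 hashes to 8; slot 8 is free => place at 8.
832 hashes to 7; slot 7 is free => place at 7.
29 hashes to 12; 12,0,1,2 taken => place at 3.
Table: [757, 207, 699, 29, —, —, 613, 832, 375, —, —, —, 302]
Lookup 170: h=0, probe 0,1,2,3,4 → slot 4 empty, not found.

5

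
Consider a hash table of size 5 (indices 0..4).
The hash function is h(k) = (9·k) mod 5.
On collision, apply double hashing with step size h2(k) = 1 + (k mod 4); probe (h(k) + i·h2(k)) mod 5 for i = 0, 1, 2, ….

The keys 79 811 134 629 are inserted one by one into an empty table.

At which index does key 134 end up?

79: h=1 → slot 1
811: h=4 → slot 4
134: h=1, h2=3, probe 1,4,2 → slot 2
629: h=1, h2=2, probe 1,3 → slot 3
Table: [-, 79, 134, 629, 811]

2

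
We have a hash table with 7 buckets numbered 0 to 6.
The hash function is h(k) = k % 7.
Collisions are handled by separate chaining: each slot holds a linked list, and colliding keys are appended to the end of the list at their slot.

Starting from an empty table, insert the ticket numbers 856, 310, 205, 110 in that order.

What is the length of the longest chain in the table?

Insert 856: h=2, bucket 2 empty -> new chain.
Insert 310: h=2, bucket 2 nonempty -> append to chain.
Insert 205: h=2, bucket 2 nonempty -> append to chain.
Insert 110: h=5, bucket 5 empty -> new chain.
Final buckets:
0: _
1: _
2: 856 -> 310 -> 205
3: _
4: _
5: 110
6: _

3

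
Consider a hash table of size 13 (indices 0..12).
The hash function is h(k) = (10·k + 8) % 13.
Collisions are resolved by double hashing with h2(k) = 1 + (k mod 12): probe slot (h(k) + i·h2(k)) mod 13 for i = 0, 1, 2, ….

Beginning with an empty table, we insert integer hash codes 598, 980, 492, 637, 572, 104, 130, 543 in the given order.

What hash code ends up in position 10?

598 hashes to 8; slot 8 is free => place at 8.
980 hashes to 6; slot 6 is free => place at 6.
492 hashes to 1; slot 1 is free => place at 1.
637 hashes to 8, h2=2; 8 taken => place at 10.
572 hashes to 8, h2=9; 8 taken => place at 4.
104 hashes to 8, h2=9; 8,4 taken => place at 0.
130 hashes to 8, h2=11; 8,6,4 taken => place at 2.
543 hashes to 4, h2=4; 4,8 taken => place at 12.
Table: [104, 492, 130, ., 572, ., 980, ., 598, ., 637, ., 543]

637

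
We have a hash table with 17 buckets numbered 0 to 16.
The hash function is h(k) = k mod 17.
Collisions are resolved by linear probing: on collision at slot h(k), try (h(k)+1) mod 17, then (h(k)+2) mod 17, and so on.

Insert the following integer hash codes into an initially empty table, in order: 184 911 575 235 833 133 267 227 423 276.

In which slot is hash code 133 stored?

1

184: h=14 → slot 14
911: h=10 → slot 10
575: h=14, probe 14,15 → slot 15
235: h=14, probe 14,15,16 → slot 16
833: h=0 → slot 0
133: h=14, probe 14,15,16,0,1 → slot 1
267: h=12 → slot 12
227: h=6 → slot 6
423: h=15, probe 15,16,0,1,2 → slot 2
276: h=4 → slot 4
Table: [833, 133, 423, _, 276, _, 227, _, _, _, 911, _, 267, _, 184, 575, 235]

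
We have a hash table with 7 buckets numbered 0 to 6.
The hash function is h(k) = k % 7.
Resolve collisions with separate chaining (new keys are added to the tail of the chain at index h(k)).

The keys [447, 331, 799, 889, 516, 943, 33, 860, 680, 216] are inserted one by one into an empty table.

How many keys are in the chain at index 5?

Insert 447: h=6, bucket 6 empty → new chain.
Insert 331: h=2, bucket 2 empty → new chain.
Insert 799: h=1, bucket 1 empty → new chain.
Insert 889: h=0, bucket 0 empty → new chain.
Insert 516: h=5, bucket 5 empty → new chain.
Insert 943: h=5, bucket 5 nonempty → append to chain.
Insert 33: h=5, bucket 5 nonempty → append to chain.
Insert 860: h=6, bucket 6 nonempty → append to chain.
Insert 680: h=1, bucket 1 nonempty → append to chain.
Insert 216: h=6, bucket 6 nonempty → append to chain.
Final buckets:
0: 889
1: 799 -> 680
2: 331
3: -
4: -
5: 516 -> 943 -> 33
6: 447 -> 860 -> 216

3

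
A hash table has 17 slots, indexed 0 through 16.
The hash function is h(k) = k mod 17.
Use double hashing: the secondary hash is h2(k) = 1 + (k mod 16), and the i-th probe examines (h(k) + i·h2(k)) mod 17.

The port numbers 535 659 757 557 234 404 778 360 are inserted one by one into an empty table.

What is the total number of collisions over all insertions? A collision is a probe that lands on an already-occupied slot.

6

Insert 535: h=8, slot 8 empty → index 8.
Insert 659: h=13, slot 13 empty → index 13.
Insert 757: h=9, slot 9 empty → index 9.
Insert 557: h=13, h2=14, slot 13 occupied → index 10.
Insert 234: h=13, h2=11, slot 13 occupied → index 7.
Insert 404: h=13, h2=5, slot 13 occupied → index 1.
Insert 778: h=13, h2=11, slots 13,7,1 occupied → index 12.
Insert 360: h=3, slot 3 empty → index 3.
Table: [∅, 404, ∅, 360, ∅, ∅, ∅, 234, 535, 757, 557, ∅, 778, 659, ∅, ∅, ∅]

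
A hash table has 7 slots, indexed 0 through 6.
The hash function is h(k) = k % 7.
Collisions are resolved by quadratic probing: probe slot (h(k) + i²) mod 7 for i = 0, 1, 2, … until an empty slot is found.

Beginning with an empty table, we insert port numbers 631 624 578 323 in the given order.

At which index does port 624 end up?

631 hashes to 1; slot 1 is free → place at 1.
624 hashes to 1; 1 taken → place at 2.
578 hashes to 4; slot 4 is free → place at 4.
323 hashes to 1; 1,2 taken → place at 5.
Table: [∅, 631, 624, ∅, 578, 323, ∅]

2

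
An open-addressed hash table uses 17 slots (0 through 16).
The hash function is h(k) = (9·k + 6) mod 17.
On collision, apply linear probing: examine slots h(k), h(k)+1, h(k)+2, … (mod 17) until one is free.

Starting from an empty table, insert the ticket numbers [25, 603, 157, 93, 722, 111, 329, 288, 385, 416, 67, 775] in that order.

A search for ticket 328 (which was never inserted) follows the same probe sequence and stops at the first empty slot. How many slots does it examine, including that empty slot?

Insert 25: h=10, slot 10 empty -> index 10.
Insert 603: h=10, slot 10 occupied -> index 11.
Insert 157: h=8, slot 8 empty -> index 8.
Insert 93: h=10, slots 10,11 occupied -> index 12.
Insert 722: h=10, slots 10,11,12 occupied -> index 13.
Insert 111: h=2, slot 2 empty -> index 2.
Insert 329: h=9, slot 9 empty -> index 9.
Insert 288: h=14, slot 14 empty -> index 14.
Insert 385: h=3, slot 3 empty -> index 3.
Insert 416: h=10, slots 10,11,12,13,14 occupied -> index 15.
Insert 67: h=14, slots 14,15 occupied -> index 16.
Insert 775: h=11, slots 11,12,13,14,15,16 occupied -> index 0.
Table: [775, ., 111, 385, ., ., ., ., 157, 329, 25, 603, 93, 722, 288, 416, 67]
Lookup 328: h=0, probe 0,1 → slot 1 empty, not found.

2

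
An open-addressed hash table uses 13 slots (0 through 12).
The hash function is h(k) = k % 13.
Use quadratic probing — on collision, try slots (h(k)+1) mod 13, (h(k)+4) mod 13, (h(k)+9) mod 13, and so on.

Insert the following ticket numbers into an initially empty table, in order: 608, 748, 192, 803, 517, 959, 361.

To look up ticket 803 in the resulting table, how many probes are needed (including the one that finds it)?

3

Insert 608: h=10, slot 10 empty => index 10.
Insert 748: h=7, slot 7 empty => index 7.
Insert 192: h=10, slot 10 occupied => index 11.
Insert 803: h=10, slots 10,11 occupied => index 1.
Insert 517: h=10, slots 10,11,1 occupied => index 6.
Insert 959: h=10, slots 10,11,1,6 occupied => index 0.
Insert 361: h=10, slots 10,11,1,6,0 occupied => index 9.
Table: [959, 803, ., ., ., ., 517, 748, ., 361, 608, 192, .]
Lookup 803: h=10, probe 10,11,1 → found at 1.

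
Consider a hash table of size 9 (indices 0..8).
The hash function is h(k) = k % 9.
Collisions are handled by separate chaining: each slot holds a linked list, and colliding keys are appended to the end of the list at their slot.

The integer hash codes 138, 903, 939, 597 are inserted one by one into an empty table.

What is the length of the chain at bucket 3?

4

138 -> bucket 3
903 -> bucket 3 (collision)
939 -> bucket 3 (collision)
597 -> bucket 3 (collision)
Final buckets:
0: .
1: .
2: .
3: 138 -> 903 -> 939 -> 597
4: .
5: .
6: .
7: .
8: .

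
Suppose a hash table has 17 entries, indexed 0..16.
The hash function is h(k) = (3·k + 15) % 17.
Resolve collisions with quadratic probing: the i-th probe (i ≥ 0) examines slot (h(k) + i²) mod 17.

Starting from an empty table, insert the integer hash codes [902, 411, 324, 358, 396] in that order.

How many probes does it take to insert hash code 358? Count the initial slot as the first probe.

3

902: h=1 => slot 1
411: h=7 => slot 7
324: h=1, probe 1,2 => slot 2
358: h=1, probe 1,2,5 => slot 5
396: h=13 => slot 13
Table: [—, 902, 324, —, —, 358, —, 411, —, —, —, —, —, 396, —, —, —]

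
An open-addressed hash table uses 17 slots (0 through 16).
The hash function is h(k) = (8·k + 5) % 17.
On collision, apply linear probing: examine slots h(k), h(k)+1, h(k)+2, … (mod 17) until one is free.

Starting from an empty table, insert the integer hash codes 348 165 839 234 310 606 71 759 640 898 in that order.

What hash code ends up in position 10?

348 hashes to 1; slot 1 is free → place at 1.
165 hashes to 16; slot 16 is free → place at 16.
839 hashes to 2; slot 2 is free → place at 2.
234 hashes to 7; slot 7 is free → place at 7.
310 hashes to 3; slot 3 is free → place at 3.
606 hashes to 8; slot 8 is free → place at 8.
71 hashes to 12; slot 12 is free → place at 12.
759 hashes to 8; 8 taken → place at 9.
640 hashes to 8; 8,9 taken → place at 10.
898 hashes to 15; slot 15 is free → place at 15.
Table: [—, 348, 839, 310, —, —, —, 234, 606, 759, 640, —, 71, —, —, 898, 165]

640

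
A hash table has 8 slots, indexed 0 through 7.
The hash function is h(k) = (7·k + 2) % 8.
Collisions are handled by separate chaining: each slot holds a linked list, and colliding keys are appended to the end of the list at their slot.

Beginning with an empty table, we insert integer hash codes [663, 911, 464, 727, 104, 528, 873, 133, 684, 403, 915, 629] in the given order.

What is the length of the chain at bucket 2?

663 -> bucket 3
911 -> bucket 3 (collision)
464 -> bucket 2
727 -> bucket 3 (collision)
104 -> bucket 2 (collision)
528 -> bucket 2 (collision)
873 -> bucket 1
133 -> bucket 5
684 -> bucket 6
403 -> bucket 7
915 -> bucket 7 (collision)
629 -> bucket 5 (collision)
Final buckets:
0: -
1: 873
2: 464 -> 104 -> 528
3: 663 -> 911 -> 727
4: -
5: 133 -> 629
6: 684
7: 403 -> 915

3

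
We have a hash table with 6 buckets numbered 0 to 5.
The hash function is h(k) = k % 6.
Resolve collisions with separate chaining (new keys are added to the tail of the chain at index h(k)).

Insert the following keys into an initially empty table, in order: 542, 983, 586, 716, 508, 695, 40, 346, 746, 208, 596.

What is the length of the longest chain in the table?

542 → bucket 2
983 → bucket 5
586 → bucket 4
716 → bucket 2 (collision)
508 → bucket 4 (collision)
695 → bucket 5 (collision)
40 → bucket 4 (collision)
346 → bucket 4 (collision)
746 → bucket 2 (collision)
208 → bucket 4 (collision)
596 → bucket 2 (collision)
Final buckets:
0: —
1: —
2: 542 -> 716 -> 746 -> 596
3: —
4: 586 -> 508 -> 40 -> 346 -> 208
5: 983 -> 695

5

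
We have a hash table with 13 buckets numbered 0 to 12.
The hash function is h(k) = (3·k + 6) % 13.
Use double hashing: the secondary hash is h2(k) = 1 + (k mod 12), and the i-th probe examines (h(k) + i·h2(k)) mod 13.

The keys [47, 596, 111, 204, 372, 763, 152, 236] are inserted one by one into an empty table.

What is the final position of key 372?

5

47: h=4 → slot 4
596: h=0 → slot 0
111: h=1 → slot 1
204: h=7 → slot 7
372: h=4, h2=1, probe 4,5 → slot 5
763: h=7, h2=8, probe 7,2 → slot 2
152: h=7, h2=9, probe 7,3 → slot 3
236: h=12 → slot 12
Table: [596, 111, 763, 152, 47, 372, —, 204, —, —, —, —, 236]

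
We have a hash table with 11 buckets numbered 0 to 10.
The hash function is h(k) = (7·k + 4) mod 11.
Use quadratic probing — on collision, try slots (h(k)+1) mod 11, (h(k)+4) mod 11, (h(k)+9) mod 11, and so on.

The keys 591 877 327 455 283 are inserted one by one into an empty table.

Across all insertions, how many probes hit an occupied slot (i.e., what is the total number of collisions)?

591 hashes to 5; slot 5 is free → place at 5.
877 hashes to 5; 5 taken → place at 6.
327 hashes to 5; 5,6 taken → place at 9.
455 hashes to 10; slot 10 is free → place at 10.
283 hashes to 5; 5,6,9 taken → place at 3.
Table: [-, -, -, 283, -, 591, 877, -, -, 327, 455]

6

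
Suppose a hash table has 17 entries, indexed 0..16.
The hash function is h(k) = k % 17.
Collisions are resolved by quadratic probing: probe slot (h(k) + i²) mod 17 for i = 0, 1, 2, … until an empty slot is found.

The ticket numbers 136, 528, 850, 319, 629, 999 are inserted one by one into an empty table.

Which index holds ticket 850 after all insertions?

136 hashes to 0; slot 0 is free -> place at 0.
528 hashes to 1; slot 1 is free -> place at 1.
850 hashes to 0; 0,1 taken -> place at 4.
319 hashes to 13; slot 13 is free -> place at 13.
629 hashes to 0; 0,1,4 taken -> place at 9.
999 hashes to 13; 13 taken -> place at 14.
Table: [136, 528, —, —, 850, —, —, —, —, 629, —, —, —, 319, 999, —, —]

4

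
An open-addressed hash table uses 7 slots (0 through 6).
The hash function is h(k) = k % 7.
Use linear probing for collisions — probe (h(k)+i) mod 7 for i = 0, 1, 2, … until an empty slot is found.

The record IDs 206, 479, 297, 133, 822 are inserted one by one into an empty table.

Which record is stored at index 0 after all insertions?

133

206: h=3 → slot 3
479: h=3, probe 3,4 → slot 4
297: h=3, probe 3,4,5 → slot 5
133: h=0 → slot 0
822: h=3, probe 3,4,5,6 → slot 6
Table: [133, —, —, 206, 479, 297, 822]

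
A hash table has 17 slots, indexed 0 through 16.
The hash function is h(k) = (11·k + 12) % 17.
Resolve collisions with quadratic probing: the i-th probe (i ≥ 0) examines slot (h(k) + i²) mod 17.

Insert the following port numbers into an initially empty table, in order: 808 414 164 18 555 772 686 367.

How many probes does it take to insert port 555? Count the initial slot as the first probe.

2

Insert 808: h=9, slot 9 empty → index 9.
Insert 414: h=10, slot 10 empty → index 10.
Insert 164: h=14, slot 14 empty → index 14.
Insert 18: h=6, slot 6 empty → index 6.
Insert 555: h=14, slot 14 occupied → index 15.
Insert 772: h=4, slot 4 empty → index 4.
Insert 686: h=10, slot 10 occupied → index 11.
Insert 367: h=3, slot 3 empty → index 3.
Table: [∅, ∅, ∅, 367, 772, ∅, 18, ∅, ∅, 808, 414, 686, ∅, ∅, 164, 555, ∅]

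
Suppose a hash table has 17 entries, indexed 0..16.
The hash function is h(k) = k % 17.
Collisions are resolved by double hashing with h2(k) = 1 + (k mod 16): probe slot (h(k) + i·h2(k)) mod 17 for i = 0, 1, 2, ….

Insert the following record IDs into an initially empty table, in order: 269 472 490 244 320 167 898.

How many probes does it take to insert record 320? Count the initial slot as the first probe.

2

269: h=14 -> slot 14
472: h=13 -> slot 13
490: h=14, h2=11, probe 14,8 -> slot 8
244: h=6 -> slot 6
320: h=14, h2=1, probe 14,15 -> slot 15
167: h=14, h2=8, probe 14,5 -> slot 5
898: h=14, h2=3, probe 14,0 -> slot 0
Table: [898, —, —, —, —, 167, 244, —, 490, —, —, —, —, 472, 269, 320, —]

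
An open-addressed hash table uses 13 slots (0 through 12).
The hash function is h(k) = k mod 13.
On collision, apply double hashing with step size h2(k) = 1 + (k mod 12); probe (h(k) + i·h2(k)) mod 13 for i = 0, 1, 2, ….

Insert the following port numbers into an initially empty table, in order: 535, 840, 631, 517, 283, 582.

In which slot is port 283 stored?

535 hashes to 2; slot 2 is free -> place at 2.
840 hashes to 8; slot 8 is free -> place at 8.
631 hashes to 7; slot 7 is free -> place at 7.
517 hashes to 10; slot 10 is free -> place at 10.
283 hashes to 10, h2=8; 10 taken -> place at 5.
582 hashes to 10, h2=7; 10 taken -> place at 4.
Table: [., ., 535, ., 582, 283, ., 631, 840, ., 517, ., .]

5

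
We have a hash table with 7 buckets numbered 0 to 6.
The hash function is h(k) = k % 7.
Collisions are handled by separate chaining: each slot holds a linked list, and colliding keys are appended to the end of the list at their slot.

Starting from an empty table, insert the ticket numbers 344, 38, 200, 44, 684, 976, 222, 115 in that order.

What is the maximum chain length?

3

Insert 344: h=1, bucket 1 empty → new chain.
Insert 38: h=3, bucket 3 empty → new chain.
Insert 200: h=4, bucket 4 empty → new chain.
Insert 44: h=2, bucket 2 empty → new chain.
Insert 684: h=5, bucket 5 empty → new chain.
Insert 976: h=3, bucket 3 nonempty → append to chain.
Insert 222: h=5, bucket 5 nonempty → append to chain.
Insert 115: h=3, bucket 3 nonempty → append to chain.
Final buckets:
0: _
1: 344
2: 44
3: 38 -> 976 -> 115
4: 200
5: 684 -> 222
6: _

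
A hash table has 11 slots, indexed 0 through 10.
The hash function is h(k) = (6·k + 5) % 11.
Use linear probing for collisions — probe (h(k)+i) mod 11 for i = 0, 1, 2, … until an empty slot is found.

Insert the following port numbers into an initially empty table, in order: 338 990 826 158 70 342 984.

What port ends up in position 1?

342

338 hashes to 9; slot 9 is free -> place at 9.
990 hashes to 5; slot 5 is free -> place at 5.
826 hashes to 0; slot 0 is free -> place at 0.
158 hashes to 7; slot 7 is free -> place at 7.
70 hashes to 7; 7 taken -> place at 8.
342 hashes to 0; 0 taken -> place at 1.
984 hashes to 2; slot 2 is free -> place at 2.
Table: [826, 342, 984, -, -, 990, -, 158, 70, 338, -]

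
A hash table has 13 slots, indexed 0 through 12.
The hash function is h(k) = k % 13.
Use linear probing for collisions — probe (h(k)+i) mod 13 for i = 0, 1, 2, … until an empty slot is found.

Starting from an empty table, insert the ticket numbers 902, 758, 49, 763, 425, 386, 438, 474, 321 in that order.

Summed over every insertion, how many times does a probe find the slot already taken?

902: h=5 -> slot 5
758: h=4 -> slot 4
49: h=10 -> slot 10
763: h=9 -> slot 9
425: h=9, probe 9,10,11 -> slot 11
386: h=9, probe 9,10,11,12 -> slot 12
438: h=9, probe 9,10,11,12,0 -> slot 0
474: h=6 -> slot 6
321: h=9, probe 9,10,11,12,0,1 -> slot 1
Table: [438, 321, -, -, 758, 902, 474, -, -, 763, 49, 425, 386]

14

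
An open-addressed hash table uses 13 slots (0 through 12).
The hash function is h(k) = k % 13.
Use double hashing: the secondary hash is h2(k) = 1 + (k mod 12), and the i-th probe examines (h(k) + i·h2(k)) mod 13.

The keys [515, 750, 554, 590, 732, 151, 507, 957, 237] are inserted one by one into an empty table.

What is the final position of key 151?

515 hashes to 8; slot 8 is free => place at 8.
750 hashes to 9; slot 9 is free => place at 9.
554 hashes to 8, h2=3; 8 taken => place at 11.
590 hashes to 5; slot 5 is free => place at 5.
732 hashes to 4; slot 4 is free => place at 4.
151 hashes to 8, h2=8; 8 taken => place at 3.
507 hashes to 0; slot 0 is free => place at 0.
957 hashes to 8, h2=10; 8,5 taken => place at 2.
237 hashes to 3, h2=10; 3,0 taken => place at 10.
Table: [507, -, 957, 151, 732, 590, -, -, 515, 750, 237, 554, -]

3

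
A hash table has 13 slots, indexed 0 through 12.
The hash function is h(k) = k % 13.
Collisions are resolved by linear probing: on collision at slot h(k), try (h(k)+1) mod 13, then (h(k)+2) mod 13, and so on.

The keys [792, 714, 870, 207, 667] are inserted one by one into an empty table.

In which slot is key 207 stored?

2

792 hashes to 12; slot 12 is free → place at 12.
714 hashes to 12; 12 taken → place at 0.
870 hashes to 12; 12,0 taken → place at 1.
207 hashes to 12; 12,0,1 taken → place at 2.
667 hashes to 4; slot 4 is free → place at 4.
Table: [714, 870, 207, ∅, 667, ∅, ∅, ∅, ∅, ∅, ∅, ∅, 792]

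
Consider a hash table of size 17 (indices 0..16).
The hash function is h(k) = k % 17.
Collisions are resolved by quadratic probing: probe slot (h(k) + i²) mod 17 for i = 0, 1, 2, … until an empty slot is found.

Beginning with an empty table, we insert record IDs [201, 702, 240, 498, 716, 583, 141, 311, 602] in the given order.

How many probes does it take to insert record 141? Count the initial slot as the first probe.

201: h=14 => slot 14
702: h=5 => slot 5
240: h=2 => slot 2
498: h=5, probe 5,6 => slot 6
716: h=2, probe 2,3 => slot 3
583: h=5, probe 5,6,9 => slot 9
141: h=5, probe 5,6,9,14,4 => slot 4
311: h=5, probe 5,6,9,14,4,13 => slot 13
602: h=7 => slot 7
Table: [-, -, 240, 716, 141, 702, 498, 602, -, 583, -, -, -, 311, 201, -, -]

5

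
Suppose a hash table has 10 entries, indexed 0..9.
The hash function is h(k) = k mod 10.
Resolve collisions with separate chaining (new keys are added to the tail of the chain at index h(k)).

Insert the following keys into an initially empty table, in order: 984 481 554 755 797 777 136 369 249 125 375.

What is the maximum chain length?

3

Insert 984: h=4, bucket 4 empty -> new chain.
Insert 481: h=1, bucket 1 empty -> new chain.
Insert 554: h=4, bucket 4 nonempty -> append to chain.
Insert 755: h=5, bucket 5 empty -> new chain.
Insert 797: h=7, bucket 7 empty -> new chain.
Insert 777: h=7, bucket 7 nonempty -> append to chain.
Insert 136: h=6, bucket 6 empty -> new chain.
Insert 369: h=9, bucket 9 empty -> new chain.
Insert 249: h=9, bucket 9 nonempty -> append to chain.
Insert 125: h=5, bucket 5 nonempty -> append to chain.
Insert 375: h=5, bucket 5 nonempty -> append to chain.
Final buckets:
0: .
1: 481
2: .
3: .
4: 984 -> 554
5: 755 -> 125 -> 375
6: 136
7: 797 -> 777
8: .
9: 369 -> 249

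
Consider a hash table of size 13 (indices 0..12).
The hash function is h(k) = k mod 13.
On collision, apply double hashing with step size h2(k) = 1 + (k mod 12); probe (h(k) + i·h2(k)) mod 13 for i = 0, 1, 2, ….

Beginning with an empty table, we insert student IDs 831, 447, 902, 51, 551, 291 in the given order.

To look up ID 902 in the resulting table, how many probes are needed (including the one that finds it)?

2

831 hashes to 12; slot 12 is free => place at 12.
447 hashes to 5; slot 5 is free => place at 5.
902 hashes to 5, h2=3; 5 taken => place at 8.
51 hashes to 12, h2=4; 12 taken => place at 3.
551 hashes to 5, h2=12; 5 taken => place at 4.
291 hashes to 5, h2=4; 5 taken => place at 9.
Table: [∅, ∅, ∅, 51, 551, 447, ∅, ∅, 902, 291, ∅, ∅, 831]
Lookup 902: h=5, h2=3, probe 5,8 → found at 8.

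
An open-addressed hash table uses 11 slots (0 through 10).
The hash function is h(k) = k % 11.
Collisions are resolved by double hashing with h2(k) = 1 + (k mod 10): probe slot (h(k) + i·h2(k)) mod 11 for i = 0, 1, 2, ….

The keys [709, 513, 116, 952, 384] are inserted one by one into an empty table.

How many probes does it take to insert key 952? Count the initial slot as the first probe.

709: h=5 -> slot 5
513: h=7 -> slot 7
116: h=6 -> slot 6
952: h=6, h2=3, probe 6,9 -> slot 9
384: h=10 -> slot 10
Table: [., ., ., ., ., 709, 116, 513, ., 952, 384]

2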